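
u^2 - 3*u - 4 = (u - 4)*(u + 1)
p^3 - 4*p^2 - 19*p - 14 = (p - 7)*(p + 1)*(p + 2)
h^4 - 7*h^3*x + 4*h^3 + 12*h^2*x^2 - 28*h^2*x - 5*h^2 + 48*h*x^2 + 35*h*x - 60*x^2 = (h - 1)*(h + 5)*(h - 4*x)*(h - 3*x)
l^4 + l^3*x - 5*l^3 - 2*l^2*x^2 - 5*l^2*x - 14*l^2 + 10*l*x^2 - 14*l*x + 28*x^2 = (l - 7)*(l + 2)*(l - x)*(l + 2*x)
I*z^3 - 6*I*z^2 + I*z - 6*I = (z - 6)*(z + I)*(I*z + 1)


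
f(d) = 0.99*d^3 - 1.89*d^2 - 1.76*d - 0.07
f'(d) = 2.97*d^2 - 3.78*d - 1.76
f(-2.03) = -12.57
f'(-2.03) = 18.15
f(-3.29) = -49.99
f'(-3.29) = 42.82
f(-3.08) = -41.50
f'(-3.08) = 38.06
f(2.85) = 2.48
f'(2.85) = 11.59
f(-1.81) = -8.95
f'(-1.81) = 14.81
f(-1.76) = -8.22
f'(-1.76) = 14.09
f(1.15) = -3.09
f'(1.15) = -2.18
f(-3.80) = -75.00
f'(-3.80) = 55.49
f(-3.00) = -38.53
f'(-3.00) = 36.31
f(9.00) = 552.71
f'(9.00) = 204.79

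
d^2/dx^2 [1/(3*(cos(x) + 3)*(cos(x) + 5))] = 2*(-2*sin(x)^4 + 3*sin(x)^2 + 75*cos(x) - 3*cos(3*x) + 48)/(3*(cos(x) + 3)^3*(cos(x) + 5)^3)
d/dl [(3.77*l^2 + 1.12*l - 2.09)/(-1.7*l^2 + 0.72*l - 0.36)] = (4.6184*l^2 - 9.8204*l + 1.1016)/(2.89*l^4 - 2.448*l^3 + 1.7424*l^2 - 0.5184*l + 0.1296)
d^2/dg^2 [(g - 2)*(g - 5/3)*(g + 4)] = 6*g + 2/3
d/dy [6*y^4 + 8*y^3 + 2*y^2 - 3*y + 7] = 24*y^3 + 24*y^2 + 4*y - 3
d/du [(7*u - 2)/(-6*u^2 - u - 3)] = (-42*u^2 - 7*u + (7*u - 2)*(12*u + 1) - 21)/(6*u^2 + u + 3)^2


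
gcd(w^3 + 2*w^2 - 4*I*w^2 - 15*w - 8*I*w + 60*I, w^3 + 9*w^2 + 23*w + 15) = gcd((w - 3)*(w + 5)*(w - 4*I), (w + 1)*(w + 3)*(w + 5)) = w + 5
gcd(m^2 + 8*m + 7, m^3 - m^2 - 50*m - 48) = m + 1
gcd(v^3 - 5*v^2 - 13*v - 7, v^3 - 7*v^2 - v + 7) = v^2 - 6*v - 7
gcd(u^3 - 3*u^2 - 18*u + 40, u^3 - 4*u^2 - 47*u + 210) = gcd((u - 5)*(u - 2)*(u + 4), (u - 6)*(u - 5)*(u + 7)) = u - 5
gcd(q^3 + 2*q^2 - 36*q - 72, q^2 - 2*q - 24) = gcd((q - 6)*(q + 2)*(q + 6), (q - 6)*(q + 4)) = q - 6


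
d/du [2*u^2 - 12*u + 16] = 4*u - 12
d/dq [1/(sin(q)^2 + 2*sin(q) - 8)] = -2*(sin(q) + 1)*cos(q)/(sin(q)^2 + 2*sin(q) - 8)^2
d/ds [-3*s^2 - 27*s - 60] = -6*s - 27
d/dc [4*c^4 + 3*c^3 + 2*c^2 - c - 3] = 16*c^3 + 9*c^2 + 4*c - 1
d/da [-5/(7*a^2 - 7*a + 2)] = 35*(2*a - 1)/(7*a^2 - 7*a + 2)^2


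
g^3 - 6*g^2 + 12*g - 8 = (g - 2)^3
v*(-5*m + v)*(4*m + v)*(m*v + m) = -20*m^3*v^2 - 20*m^3*v - m^2*v^3 - m^2*v^2 + m*v^4 + m*v^3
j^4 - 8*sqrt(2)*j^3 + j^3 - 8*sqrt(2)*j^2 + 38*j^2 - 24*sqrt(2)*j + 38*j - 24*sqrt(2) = (j + 1)*(j - 4*sqrt(2))*(j - 3*sqrt(2))*(j - sqrt(2))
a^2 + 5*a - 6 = (a - 1)*(a + 6)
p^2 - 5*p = p*(p - 5)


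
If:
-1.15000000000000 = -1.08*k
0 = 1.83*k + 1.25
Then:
No Solution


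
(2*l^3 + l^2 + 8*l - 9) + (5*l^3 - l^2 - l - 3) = 7*l^3 + 7*l - 12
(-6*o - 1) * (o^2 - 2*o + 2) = -6*o^3 + 11*o^2 - 10*o - 2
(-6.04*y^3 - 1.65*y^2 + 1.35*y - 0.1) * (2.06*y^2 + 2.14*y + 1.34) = -12.4424*y^5 - 16.3246*y^4 - 8.8436*y^3 + 0.472*y^2 + 1.595*y - 0.134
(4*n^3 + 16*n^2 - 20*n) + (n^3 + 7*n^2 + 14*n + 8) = 5*n^3 + 23*n^2 - 6*n + 8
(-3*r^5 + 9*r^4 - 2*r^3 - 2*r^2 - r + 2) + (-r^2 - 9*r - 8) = -3*r^5 + 9*r^4 - 2*r^3 - 3*r^2 - 10*r - 6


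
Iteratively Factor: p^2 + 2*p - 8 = (p + 4)*(p - 2)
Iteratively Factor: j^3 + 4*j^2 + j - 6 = (j + 3)*(j^2 + j - 2) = (j + 2)*(j + 3)*(j - 1)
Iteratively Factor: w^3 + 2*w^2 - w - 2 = (w - 1)*(w^2 + 3*w + 2) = (w - 1)*(w + 1)*(w + 2)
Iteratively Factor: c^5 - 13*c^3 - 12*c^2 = (c + 1)*(c^4 - c^3 - 12*c^2) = c*(c + 1)*(c^3 - c^2 - 12*c) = c*(c - 4)*(c + 1)*(c^2 + 3*c) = c*(c - 4)*(c + 1)*(c + 3)*(c)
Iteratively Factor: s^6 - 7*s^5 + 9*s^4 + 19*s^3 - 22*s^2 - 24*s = (s + 1)*(s^5 - 8*s^4 + 17*s^3 + 2*s^2 - 24*s) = (s + 1)^2*(s^4 - 9*s^3 + 26*s^2 - 24*s) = (s - 2)*(s + 1)^2*(s^3 - 7*s^2 + 12*s) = (s - 4)*(s - 2)*(s + 1)^2*(s^2 - 3*s) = (s - 4)*(s - 3)*(s - 2)*(s + 1)^2*(s)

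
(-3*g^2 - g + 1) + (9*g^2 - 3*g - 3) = 6*g^2 - 4*g - 2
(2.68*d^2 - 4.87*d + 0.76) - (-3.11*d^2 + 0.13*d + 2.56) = 5.79*d^2 - 5.0*d - 1.8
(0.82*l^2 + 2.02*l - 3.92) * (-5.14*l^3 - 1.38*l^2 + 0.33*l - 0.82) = -4.2148*l^5 - 11.5144*l^4 + 17.6318*l^3 + 5.4038*l^2 - 2.95*l + 3.2144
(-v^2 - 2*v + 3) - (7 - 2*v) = -v^2 - 4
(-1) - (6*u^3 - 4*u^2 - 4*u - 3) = -6*u^3 + 4*u^2 + 4*u + 2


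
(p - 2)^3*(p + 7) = p^4 + p^3 - 30*p^2 + 76*p - 56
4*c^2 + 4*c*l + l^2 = (2*c + l)^2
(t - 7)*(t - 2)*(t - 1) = t^3 - 10*t^2 + 23*t - 14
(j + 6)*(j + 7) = j^2 + 13*j + 42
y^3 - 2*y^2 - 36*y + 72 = (y - 6)*(y - 2)*(y + 6)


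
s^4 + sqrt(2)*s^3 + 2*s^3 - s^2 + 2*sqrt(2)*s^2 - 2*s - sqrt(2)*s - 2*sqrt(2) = (s - 1)*(s + 1)*(s + 2)*(s + sqrt(2))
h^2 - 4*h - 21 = (h - 7)*(h + 3)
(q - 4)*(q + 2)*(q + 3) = q^3 + q^2 - 14*q - 24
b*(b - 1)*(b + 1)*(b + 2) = b^4 + 2*b^3 - b^2 - 2*b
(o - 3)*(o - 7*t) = o^2 - 7*o*t - 3*o + 21*t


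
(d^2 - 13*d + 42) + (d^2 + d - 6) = 2*d^2 - 12*d + 36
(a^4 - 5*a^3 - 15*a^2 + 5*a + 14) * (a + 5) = a^5 - 40*a^3 - 70*a^2 + 39*a + 70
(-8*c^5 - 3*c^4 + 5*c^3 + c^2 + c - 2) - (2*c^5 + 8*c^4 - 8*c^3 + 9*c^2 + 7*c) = -10*c^5 - 11*c^4 + 13*c^3 - 8*c^2 - 6*c - 2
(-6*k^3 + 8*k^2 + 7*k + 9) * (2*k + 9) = -12*k^4 - 38*k^3 + 86*k^2 + 81*k + 81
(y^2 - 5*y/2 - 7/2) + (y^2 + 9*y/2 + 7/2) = 2*y^2 + 2*y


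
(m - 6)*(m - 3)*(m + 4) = m^3 - 5*m^2 - 18*m + 72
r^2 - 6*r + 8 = (r - 4)*(r - 2)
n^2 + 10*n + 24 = (n + 4)*(n + 6)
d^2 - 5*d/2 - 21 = (d - 6)*(d + 7/2)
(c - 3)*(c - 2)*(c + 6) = c^3 + c^2 - 24*c + 36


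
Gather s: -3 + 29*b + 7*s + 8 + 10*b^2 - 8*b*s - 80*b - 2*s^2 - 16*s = 10*b^2 - 51*b - 2*s^2 + s*(-8*b - 9) + 5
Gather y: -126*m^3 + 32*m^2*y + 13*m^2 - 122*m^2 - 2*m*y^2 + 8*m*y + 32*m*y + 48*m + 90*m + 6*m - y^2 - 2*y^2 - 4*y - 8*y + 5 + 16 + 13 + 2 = -126*m^3 - 109*m^2 + 144*m + y^2*(-2*m - 3) + y*(32*m^2 + 40*m - 12) + 36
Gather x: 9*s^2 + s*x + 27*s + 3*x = 9*s^2 + 27*s + x*(s + 3)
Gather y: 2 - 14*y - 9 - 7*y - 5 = -21*y - 12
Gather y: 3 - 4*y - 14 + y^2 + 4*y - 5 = y^2 - 16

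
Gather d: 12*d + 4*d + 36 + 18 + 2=16*d + 56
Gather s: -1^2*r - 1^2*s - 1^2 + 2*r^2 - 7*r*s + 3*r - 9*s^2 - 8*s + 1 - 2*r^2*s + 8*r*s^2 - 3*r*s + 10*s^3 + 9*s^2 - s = 2*r^2 + 8*r*s^2 + 2*r + 10*s^3 + s*(-2*r^2 - 10*r - 10)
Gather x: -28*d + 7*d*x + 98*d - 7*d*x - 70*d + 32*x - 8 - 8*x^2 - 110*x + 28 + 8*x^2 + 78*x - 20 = 0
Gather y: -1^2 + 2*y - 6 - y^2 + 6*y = -y^2 + 8*y - 7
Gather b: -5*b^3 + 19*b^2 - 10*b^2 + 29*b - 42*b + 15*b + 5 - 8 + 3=-5*b^3 + 9*b^2 + 2*b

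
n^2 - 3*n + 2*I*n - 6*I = (n - 3)*(n + 2*I)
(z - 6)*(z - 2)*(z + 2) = z^3 - 6*z^2 - 4*z + 24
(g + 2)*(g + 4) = g^2 + 6*g + 8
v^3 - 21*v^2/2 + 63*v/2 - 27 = (v - 6)*(v - 3)*(v - 3/2)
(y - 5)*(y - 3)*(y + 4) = y^3 - 4*y^2 - 17*y + 60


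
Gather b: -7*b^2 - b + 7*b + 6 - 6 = -7*b^2 + 6*b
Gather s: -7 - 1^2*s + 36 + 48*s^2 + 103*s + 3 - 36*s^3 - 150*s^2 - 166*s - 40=-36*s^3 - 102*s^2 - 64*s - 8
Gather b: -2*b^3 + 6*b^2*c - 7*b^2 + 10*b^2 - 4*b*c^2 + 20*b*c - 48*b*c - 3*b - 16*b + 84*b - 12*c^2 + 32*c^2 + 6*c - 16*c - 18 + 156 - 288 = -2*b^3 + b^2*(6*c + 3) + b*(-4*c^2 - 28*c + 65) + 20*c^2 - 10*c - 150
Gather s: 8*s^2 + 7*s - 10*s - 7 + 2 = 8*s^2 - 3*s - 5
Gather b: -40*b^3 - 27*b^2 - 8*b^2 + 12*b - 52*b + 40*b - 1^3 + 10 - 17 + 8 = -40*b^3 - 35*b^2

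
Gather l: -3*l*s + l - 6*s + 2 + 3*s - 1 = l*(1 - 3*s) - 3*s + 1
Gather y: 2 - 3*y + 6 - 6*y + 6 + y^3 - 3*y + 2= y^3 - 12*y + 16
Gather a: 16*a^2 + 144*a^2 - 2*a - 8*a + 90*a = 160*a^2 + 80*a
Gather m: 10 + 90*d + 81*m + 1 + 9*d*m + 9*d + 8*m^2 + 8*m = 99*d + 8*m^2 + m*(9*d + 89) + 11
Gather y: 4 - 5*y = 4 - 5*y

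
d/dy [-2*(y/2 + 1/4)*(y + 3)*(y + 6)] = -3*y^2 - 19*y - 45/2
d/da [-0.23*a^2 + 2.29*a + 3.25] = 2.29 - 0.46*a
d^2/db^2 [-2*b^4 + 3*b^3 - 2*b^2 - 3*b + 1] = -24*b^2 + 18*b - 4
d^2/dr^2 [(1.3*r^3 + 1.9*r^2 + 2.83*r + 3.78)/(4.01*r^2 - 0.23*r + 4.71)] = (2.8421709430404e-14*r^5 + 5.6843418860808e-14*r^4 + 45.549186*r^3 + 140.933988*r^2 - 168.584742*r - 51.955494)/(64.481201*r^6 - 11.095269*r^5 + 227.8482*r^4 - 26.076365*r^3 + 267.6222*r^2 - 15.307029*r + 104.487111)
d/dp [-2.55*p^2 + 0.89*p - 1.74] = 0.89 - 5.1*p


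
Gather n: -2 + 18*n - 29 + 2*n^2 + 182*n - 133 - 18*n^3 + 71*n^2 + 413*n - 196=-18*n^3 + 73*n^2 + 613*n - 360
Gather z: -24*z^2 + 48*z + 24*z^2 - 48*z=0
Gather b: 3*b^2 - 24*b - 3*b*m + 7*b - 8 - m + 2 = 3*b^2 + b*(-3*m - 17) - m - 6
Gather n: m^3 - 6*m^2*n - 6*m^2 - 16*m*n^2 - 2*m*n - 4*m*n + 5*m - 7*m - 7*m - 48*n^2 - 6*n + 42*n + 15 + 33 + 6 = m^3 - 6*m^2 - 9*m + n^2*(-16*m - 48) + n*(-6*m^2 - 6*m + 36) + 54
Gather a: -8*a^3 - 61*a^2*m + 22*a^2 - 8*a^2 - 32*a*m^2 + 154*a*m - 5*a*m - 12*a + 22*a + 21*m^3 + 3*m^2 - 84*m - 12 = -8*a^3 + a^2*(14 - 61*m) + a*(-32*m^2 + 149*m + 10) + 21*m^3 + 3*m^2 - 84*m - 12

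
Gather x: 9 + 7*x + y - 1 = 7*x + y + 8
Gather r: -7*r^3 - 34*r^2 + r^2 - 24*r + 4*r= -7*r^3 - 33*r^2 - 20*r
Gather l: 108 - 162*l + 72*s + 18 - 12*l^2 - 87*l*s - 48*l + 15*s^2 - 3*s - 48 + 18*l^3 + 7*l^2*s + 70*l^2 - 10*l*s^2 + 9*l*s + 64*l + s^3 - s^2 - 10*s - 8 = 18*l^3 + l^2*(7*s + 58) + l*(-10*s^2 - 78*s - 146) + s^3 + 14*s^2 + 59*s + 70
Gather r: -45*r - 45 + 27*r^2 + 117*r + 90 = 27*r^2 + 72*r + 45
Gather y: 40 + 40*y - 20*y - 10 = 20*y + 30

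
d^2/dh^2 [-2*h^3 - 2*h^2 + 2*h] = -12*h - 4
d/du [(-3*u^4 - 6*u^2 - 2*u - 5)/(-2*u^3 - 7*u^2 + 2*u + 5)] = 2*u*(3*u^5 + 21*u^4 - 15*u^3 - 34*u^2 - 28*u - 65)/(4*u^6 + 28*u^5 + 41*u^4 - 48*u^3 - 66*u^2 + 20*u + 25)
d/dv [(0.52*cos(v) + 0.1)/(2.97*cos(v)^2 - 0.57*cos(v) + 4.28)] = (1.5444*cos(v)^2 + 0.594*cos(v) - 2.2826)*sin(v)/(8.8209*cos(v)^4 - 3.3858*cos(v)^3 + 25.7481*cos(v)^2 - 4.8792*cos(v) + 18.3184)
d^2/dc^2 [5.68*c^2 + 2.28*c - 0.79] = 11.3600000000000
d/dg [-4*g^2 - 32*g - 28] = -8*g - 32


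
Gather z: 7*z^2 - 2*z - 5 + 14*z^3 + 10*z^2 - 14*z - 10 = 14*z^3 + 17*z^2 - 16*z - 15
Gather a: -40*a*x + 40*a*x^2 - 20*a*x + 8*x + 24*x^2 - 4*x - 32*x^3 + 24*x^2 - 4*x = a*(40*x^2 - 60*x) - 32*x^3 + 48*x^2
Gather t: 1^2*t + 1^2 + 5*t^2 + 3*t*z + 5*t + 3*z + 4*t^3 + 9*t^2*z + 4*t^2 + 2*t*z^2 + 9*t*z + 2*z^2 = 4*t^3 + t^2*(9*z + 9) + t*(2*z^2 + 12*z + 6) + 2*z^2 + 3*z + 1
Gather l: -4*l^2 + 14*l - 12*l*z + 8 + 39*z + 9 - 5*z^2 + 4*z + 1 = -4*l^2 + l*(14 - 12*z) - 5*z^2 + 43*z + 18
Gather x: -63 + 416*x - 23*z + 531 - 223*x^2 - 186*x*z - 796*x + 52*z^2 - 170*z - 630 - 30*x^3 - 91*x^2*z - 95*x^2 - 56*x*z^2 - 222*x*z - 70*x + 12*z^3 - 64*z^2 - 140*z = -30*x^3 + x^2*(-91*z - 318) + x*(-56*z^2 - 408*z - 450) + 12*z^3 - 12*z^2 - 333*z - 162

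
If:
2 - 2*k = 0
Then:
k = 1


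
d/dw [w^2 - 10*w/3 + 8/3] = 2*w - 10/3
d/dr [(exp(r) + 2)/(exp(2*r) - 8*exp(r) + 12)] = (-2*(exp(r) - 4)*(exp(r) + 2) + exp(2*r) - 8*exp(r) + 12)*exp(r)/(exp(2*r) - 8*exp(r) + 12)^2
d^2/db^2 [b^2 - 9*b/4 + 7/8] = 2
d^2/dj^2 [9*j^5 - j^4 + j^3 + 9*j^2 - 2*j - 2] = 180*j^3 - 12*j^2 + 6*j + 18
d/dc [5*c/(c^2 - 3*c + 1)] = 5*(1 - c^2)/(c^4 - 6*c^3 + 11*c^2 - 6*c + 1)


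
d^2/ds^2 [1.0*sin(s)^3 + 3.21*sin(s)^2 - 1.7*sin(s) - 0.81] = 0.95*sin(s) + 2.25*sin(3*s) + 6.42*cos(2*s)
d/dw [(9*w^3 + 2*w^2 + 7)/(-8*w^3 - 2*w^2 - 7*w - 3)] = (-2*w^4 - 126*w^3 + 73*w^2 + 16*w + 49)/(64*w^6 + 32*w^5 + 116*w^4 + 76*w^3 + 61*w^2 + 42*w + 9)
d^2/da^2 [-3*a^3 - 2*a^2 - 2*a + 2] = -18*a - 4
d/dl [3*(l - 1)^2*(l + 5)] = 9*(l - 1)*(l + 3)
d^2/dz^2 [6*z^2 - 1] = 12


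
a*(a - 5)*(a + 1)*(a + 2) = a^4 - 2*a^3 - 13*a^2 - 10*a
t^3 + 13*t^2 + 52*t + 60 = (t + 2)*(t + 5)*(t + 6)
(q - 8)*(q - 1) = q^2 - 9*q + 8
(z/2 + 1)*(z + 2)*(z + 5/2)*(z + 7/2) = z^4/2 + 5*z^3 + 147*z^2/8 + 59*z/2 + 35/2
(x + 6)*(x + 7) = x^2 + 13*x + 42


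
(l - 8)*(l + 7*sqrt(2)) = l^2 - 8*l + 7*sqrt(2)*l - 56*sqrt(2)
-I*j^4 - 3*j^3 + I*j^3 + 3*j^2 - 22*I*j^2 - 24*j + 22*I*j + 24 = (j - 6*I)*(j - I)*(j + 4*I)*(-I*j + I)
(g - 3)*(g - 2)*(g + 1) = g^3 - 4*g^2 + g + 6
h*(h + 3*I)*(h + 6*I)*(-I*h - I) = -I*h^4 + 9*h^3 - I*h^3 + 9*h^2 + 18*I*h^2 + 18*I*h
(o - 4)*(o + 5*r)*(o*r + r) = o^3*r + 5*o^2*r^2 - 3*o^2*r - 15*o*r^2 - 4*o*r - 20*r^2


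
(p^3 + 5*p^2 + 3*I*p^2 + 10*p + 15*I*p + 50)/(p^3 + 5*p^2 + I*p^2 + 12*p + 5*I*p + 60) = (p^2 + 3*I*p + 10)/(p^2 + I*p + 12)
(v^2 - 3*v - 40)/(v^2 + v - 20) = (v - 8)/(v - 4)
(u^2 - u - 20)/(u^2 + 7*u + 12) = (u - 5)/(u + 3)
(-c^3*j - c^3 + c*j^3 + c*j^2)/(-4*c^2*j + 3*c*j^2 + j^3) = c*(c*j + c + j^2 + j)/(j*(4*c + j))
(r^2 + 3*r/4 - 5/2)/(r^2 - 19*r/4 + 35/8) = 2*(r + 2)/(2*r - 7)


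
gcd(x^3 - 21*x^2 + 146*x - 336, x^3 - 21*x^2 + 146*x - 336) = x^3 - 21*x^2 + 146*x - 336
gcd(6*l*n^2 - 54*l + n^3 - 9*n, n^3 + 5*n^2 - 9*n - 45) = n^2 - 9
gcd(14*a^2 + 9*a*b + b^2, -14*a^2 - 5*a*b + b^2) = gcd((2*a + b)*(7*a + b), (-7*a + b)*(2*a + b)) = 2*a + b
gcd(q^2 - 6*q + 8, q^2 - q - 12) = q - 4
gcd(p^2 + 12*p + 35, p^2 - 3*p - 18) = 1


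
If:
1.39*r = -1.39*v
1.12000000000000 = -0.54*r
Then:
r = -2.07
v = 2.07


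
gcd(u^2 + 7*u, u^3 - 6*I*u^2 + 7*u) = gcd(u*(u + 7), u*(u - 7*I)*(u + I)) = u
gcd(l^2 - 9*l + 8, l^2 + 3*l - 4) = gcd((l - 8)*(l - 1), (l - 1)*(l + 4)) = l - 1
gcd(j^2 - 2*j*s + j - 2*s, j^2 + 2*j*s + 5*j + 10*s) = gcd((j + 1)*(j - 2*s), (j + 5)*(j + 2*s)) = 1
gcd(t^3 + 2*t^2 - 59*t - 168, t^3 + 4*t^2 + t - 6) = t + 3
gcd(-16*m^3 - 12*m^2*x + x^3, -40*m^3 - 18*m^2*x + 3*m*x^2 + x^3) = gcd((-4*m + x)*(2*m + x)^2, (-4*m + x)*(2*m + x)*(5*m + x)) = -8*m^2 - 2*m*x + x^2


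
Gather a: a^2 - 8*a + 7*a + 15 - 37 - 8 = a^2 - a - 30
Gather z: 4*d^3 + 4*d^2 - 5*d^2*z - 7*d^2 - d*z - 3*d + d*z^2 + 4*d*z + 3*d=4*d^3 - 3*d^2 + d*z^2 + z*(-5*d^2 + 3*d)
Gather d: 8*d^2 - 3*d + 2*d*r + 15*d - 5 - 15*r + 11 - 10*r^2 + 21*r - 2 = 8*d^2 + d*(2*r + 12) - 10*r^2 + 6*r + 4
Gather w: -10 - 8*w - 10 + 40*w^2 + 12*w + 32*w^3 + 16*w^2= 32*w^3 + 56*w^2 + 4*w - 20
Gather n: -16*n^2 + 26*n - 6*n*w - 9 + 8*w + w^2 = -16*n^2 + n*(26 - 6*w) + w^2 + 8*w - 9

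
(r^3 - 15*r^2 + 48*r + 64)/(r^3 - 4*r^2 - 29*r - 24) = (r - 8)/(r + 3)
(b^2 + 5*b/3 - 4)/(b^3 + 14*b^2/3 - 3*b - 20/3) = (b + 3)/(b^2 + 6*b + 5)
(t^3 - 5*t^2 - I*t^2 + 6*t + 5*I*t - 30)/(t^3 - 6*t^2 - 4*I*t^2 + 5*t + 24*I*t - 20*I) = (t^2 - I*t + 6)/(t^2 - t*(1 + 4*I) + 4*I)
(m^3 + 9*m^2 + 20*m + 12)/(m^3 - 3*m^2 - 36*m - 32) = (m^2 + 8*m + 12)/(m^2 - 4*m - 32)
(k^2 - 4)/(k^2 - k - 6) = (k - 2)/(k - 3)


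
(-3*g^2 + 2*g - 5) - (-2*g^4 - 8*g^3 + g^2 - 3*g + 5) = 2*g^4 + 8*g^3 - 4*g^2 + 5*g - 10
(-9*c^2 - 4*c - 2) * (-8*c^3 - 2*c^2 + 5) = 72*c^5 + 50*c^4 + 24*c^3 - 41*c^2 - 20*c - 10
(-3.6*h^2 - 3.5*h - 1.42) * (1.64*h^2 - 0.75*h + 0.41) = -5.904*h^4 - 3.04*h^3 - 1.1798*h^2 - 0.37*h - 0.5822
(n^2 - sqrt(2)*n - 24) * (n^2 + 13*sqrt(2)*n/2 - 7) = n^4 + 11*sqrt(2)*n^3/2 - 44*n^2 - 149*sqrt(2)*n + 168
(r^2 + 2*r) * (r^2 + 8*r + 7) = r^4 + 10*r^3 + 23*r^2 + 14*r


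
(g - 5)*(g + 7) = g^2 + 2*g - 35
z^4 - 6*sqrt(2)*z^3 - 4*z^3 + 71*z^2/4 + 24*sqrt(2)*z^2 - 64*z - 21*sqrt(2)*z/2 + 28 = (z - 7/2)*(z - 1/2)*(z - 4*sqrt(2))*(z - 2*sqrt(2))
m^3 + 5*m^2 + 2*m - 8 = (m - 1)*(m + 2)*(m + 4)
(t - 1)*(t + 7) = t^2 + 6*t - 7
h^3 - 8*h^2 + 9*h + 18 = (h - 6)*(h - 3)*(h + 1)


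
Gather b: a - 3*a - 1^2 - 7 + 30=22 - 2*a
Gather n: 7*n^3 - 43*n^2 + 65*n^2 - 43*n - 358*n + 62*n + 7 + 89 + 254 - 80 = 7*n^3 + 22*n^2 - 339*n + 270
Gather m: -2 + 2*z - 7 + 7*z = 9*z - 9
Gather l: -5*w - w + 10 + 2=12 - 6*w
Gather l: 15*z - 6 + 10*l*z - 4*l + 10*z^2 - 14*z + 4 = l*(10*z - 4) + 10*z^2 + z - 2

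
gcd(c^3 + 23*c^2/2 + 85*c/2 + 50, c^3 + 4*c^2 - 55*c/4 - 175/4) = c^2 + 15*c/2 + 25/2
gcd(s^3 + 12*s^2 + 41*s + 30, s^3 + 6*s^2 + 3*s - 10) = s + 5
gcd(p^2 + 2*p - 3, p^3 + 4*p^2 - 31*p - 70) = 1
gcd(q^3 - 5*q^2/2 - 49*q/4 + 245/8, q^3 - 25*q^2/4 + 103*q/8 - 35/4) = q - 5/2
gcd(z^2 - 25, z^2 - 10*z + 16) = 1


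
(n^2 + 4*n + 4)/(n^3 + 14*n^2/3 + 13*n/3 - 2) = 3*(n + 2)/(3*n^2 + 8*n - 3)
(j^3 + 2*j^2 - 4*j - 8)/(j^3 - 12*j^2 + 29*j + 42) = (j^3 + 2*j^2 - 4*j - 8)/(j^3 - 12*j^2 + 29*j + 42)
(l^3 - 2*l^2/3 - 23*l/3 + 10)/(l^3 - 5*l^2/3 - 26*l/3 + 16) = (3*l - 5)/(3*l - 8)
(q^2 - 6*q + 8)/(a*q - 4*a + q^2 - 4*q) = (q - 2)/(a + q)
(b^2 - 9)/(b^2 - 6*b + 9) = (b + 3)/(b - 3)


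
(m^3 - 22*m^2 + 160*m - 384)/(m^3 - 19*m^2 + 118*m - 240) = (m - 8)/(m - 5)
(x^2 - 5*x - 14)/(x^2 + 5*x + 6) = (x - 7)/(x + 3)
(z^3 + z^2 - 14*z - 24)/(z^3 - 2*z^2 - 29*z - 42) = (z - 4)/(z - 7)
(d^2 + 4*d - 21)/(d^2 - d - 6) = (d + 7)/(d + 2)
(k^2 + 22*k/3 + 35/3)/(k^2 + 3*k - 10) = (k + 7/3)/(k - 2)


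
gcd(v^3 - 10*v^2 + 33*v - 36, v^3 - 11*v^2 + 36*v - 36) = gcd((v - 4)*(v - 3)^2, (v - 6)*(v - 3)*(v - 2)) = v - 3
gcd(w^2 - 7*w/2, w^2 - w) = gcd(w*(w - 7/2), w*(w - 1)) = w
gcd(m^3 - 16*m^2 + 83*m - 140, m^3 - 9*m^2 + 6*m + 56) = m^2 - 11*m + 28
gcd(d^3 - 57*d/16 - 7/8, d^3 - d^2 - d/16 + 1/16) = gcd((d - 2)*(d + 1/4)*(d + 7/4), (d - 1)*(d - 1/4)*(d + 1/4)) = d + 1/4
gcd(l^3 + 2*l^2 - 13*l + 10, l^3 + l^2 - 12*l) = 1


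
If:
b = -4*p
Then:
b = -4*p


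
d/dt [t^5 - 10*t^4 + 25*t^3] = 5*t^2*(t^2 - 8*t + 15)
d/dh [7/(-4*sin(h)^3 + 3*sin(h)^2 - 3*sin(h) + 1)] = 21*(4*sin(h)^2 - 2*sin(h) + 1)*cos(h)/(4*sin(h)^3 - 3*sin(h)^2 + 3*sin(h) - 1)^2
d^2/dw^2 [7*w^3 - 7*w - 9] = 42*w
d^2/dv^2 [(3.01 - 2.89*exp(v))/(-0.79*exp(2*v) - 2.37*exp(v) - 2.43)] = (1.803649*exp(4*v) - 12.925111*exp(3*v) - 50.194467*exp(2*v) - 10.43748*exp(v) + 34.400052)*exp(v)/(0.493039*exp(6*v) + 4.437351*exp(5*v) + 17.861742*exp(4*v) + 40.610187*exp(3*v) + 54.941814*exp(2*v) + 41.983839*exp(v) + 14.348907)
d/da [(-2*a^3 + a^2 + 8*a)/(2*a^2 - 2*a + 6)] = (-a^4 + 2*a^3 - 27*a^2/2 + 3*a + 12)/(a^4 - 2*a^3 + 7*a^2 - 6*a + 9)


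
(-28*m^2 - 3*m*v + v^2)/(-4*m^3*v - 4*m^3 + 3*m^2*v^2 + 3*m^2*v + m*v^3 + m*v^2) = (-7*m + v)/(m*(-m*v - m + v^2 + v))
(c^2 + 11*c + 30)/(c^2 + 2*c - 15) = (c + 6)/(c - 3)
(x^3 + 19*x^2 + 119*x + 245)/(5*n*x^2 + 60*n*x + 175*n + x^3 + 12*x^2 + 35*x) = (x + 7)/(5*n + x)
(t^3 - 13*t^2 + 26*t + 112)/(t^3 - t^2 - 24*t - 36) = (t^2 - 15*t + 56)/(t^2 - 3*t - 18)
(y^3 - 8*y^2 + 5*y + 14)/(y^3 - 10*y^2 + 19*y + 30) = (y^2 - 9*y + 14)/(y^2 - 11*y + 30)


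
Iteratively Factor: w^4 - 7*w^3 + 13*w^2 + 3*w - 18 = (w - 3)*(w^3 - 4*w^2 + w + 6) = (w - 3)*(w - 2)*(w^2 - 2*w - 3) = (w - 3)^2*(w - 2)*(w + 1)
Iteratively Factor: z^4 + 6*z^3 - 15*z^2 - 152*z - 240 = (z - 5)*(z^3 + 11*z^2 + 40*z + 48) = (z - 5)*(z + 4)*(z^2 + 7*z + 12) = (z - 5)*(z + 4)^2*(z + 3)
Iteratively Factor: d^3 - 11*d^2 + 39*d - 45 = (d - 3)*(d^2 - 8*d + 15) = (d - 5)*(d - 3)*(d - 3)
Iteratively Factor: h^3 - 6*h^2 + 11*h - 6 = (h - 3)*(h^2 - 3*h + 2) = (h - 3)*(h - 1)*(h - 2)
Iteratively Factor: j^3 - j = (j + 1)*(j^2 - j) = j*(j + 1)*(j - 1)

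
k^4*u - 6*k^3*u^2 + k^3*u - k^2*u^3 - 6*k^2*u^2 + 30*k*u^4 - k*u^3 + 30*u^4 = (k - 5*u)*(k - 3*u)*(k + 2*u)*(k*u + u)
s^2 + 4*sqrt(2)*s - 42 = (s - 3*sqrt(2))*(s + 7*sqrt(2))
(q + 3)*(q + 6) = q^2 + 9*q + 18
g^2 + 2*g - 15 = (g - 3)*(g + 5)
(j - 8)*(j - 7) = j^2 - 15*j + 56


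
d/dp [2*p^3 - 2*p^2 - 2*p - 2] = 6*p^2 - 4*p - 2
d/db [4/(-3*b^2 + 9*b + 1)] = 12*(2*b - 3)/(-3*b^2 + 9*b + 1)^2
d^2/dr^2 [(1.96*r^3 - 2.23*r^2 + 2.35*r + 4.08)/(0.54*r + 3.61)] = (1.143072*r^3 + 22.924944*r^2 + 153.257496*r - 64.90589)/(0.157464*r^3 + 3.158028*r^2 + 21.112002*r + 47.045881)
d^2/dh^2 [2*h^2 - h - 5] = 4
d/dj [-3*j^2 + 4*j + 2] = 4 - 6*j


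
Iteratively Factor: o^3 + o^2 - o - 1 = (o + 1)*(o^2 - 1) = (o - 1)*(o + 1)*(o + 1)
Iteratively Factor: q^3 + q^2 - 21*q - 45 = (q + 3)*(q^2 - 2*q - 15) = (q - 5)*(q + 3)*(q + 3)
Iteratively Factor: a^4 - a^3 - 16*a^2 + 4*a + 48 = (a + 2)*(a^3 - 3*a^2 - 10*a + 24) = (a + 2)*(a + 3)*(a^2 - 6*a + 8) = (a - 2)*(a + 2)*(a + 3)*(a - 4)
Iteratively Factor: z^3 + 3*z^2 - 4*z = (z)*(z^2 + 3*z - 4) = z*(z + 4)*(z - 1)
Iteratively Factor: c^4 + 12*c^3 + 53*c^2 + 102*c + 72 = (c + 3)*(c^3 + 9*c^2 + 26*c + 24) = (c + 3)^2*(c^2 + 6*c + 8) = (c + 2)*(c + 3)^2*(c + 4)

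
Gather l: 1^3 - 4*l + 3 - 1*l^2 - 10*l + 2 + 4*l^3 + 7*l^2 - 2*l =4*l^3 + 6*l^2 - 16*l + 6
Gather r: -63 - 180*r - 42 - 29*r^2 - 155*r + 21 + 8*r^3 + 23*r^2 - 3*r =8*r^3 - 6*r^2 - 338*r - 84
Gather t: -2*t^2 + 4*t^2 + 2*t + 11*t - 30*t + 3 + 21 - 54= 2*t^2 - 17*t - 30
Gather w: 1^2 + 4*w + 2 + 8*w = 12*w + 3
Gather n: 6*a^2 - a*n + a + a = 6*a^2 - a*n + 2*a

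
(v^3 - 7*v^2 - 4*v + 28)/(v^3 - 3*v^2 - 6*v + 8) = (v^2 - 9*v + 14)/(v^2 - 5*v + 4)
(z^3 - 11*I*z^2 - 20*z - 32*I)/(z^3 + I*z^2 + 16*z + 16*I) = (z - 8*I)/(z + 4*I)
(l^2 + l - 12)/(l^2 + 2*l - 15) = (l + 4)/(l + 5)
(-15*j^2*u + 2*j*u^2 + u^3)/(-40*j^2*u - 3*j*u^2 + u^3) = (-3*j + u)/(-8*j + u)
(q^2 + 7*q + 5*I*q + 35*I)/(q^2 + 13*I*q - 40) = (q + 7)/(q + 8*I)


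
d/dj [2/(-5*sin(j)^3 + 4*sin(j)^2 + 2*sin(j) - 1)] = 2*(15*sin(j)^2 - 8*sin(j) - 2)*cos(j)/((sin(j) - 1)^2*(5*sin(j)^2 + sin(j) - 1)^2)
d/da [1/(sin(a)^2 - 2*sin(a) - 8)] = 2*(1 - sin(a))*cos(a)/((sin(a) - 4)^2*(sin(a) + 2)^2)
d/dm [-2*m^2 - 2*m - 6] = -4*m - 2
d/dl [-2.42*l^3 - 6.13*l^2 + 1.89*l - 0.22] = -7.26*l^2 - 12.26*l + 1.89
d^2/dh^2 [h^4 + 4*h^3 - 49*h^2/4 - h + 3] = 12*h^2 + 24*h - 49/2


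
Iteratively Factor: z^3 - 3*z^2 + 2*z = (z)*(z^2 - 3*z + 2) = z*(z - 1)*(z - 2)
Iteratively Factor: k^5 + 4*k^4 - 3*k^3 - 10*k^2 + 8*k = (k + 2)*(k^4 + 2*k^3 - 7*k^2 + 4*k) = (k - 1)*(k + 2)*(k^3 + 3*k^2 - 4*k) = k*(k - 1)*(k + 2)*(k^2 + 3*k - 4) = k*(k - 1)^2*(k + 2)*(k + 4)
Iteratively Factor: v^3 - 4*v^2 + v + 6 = (v - 3)*(v^2 - v - 2) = (v - 3)*(v + 1)*(v - 2)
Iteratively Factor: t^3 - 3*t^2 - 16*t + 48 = (t - 4)*(t^2 + t - 12) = (t - 4)*(t - 3)*(t + 4)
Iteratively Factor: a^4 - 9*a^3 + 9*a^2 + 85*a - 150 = (a - 5)*(a^3 - 4*a^2 - 11*a + 30) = (a - 5)*(a + 3)*(a^2 - 7*a + 10) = (a - 5)*(a - 2)*(a + 3)*(a - 5)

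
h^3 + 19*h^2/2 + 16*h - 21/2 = (h - 1/2)*(h + 3)*(h + 7)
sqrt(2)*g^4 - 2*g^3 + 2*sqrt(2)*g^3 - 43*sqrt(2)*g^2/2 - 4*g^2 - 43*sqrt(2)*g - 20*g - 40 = (g + 2)*(g - 4*sqrt(2))*(g + 5*sqrt(2)/2)*(sqrt(2)*g + 1)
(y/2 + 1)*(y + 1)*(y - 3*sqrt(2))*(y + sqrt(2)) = y^4/2 - sqrt(2)*y^3 + 3*y^3/2 - 3*sqrt(2)*y^2 - 2*y^2 - 9*y - 2*sqrt(2)*y - 6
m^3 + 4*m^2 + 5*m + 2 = (m + 1)^2*(m + 2)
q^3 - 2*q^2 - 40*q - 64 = (q - 8)*(q + 2)*(q + 4)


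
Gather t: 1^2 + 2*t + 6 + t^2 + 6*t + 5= t^2 + 8*t + 12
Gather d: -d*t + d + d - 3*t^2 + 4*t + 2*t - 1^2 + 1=d*(2 - t) - 3*t^2 + 6*t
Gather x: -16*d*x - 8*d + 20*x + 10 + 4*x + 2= -8*d + x*(24 - 16*d) + 12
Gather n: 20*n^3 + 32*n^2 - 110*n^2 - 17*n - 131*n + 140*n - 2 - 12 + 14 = 20*n^3 - 78*n^2 - 8*n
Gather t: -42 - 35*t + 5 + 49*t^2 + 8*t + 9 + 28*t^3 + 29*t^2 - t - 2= 28*t^3 + 78*t^2 - 28*t - 30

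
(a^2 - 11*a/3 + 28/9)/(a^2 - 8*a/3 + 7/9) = (3*a - 4)/(3*a - 1)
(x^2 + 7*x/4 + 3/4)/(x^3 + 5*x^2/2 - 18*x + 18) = (4*x^2 + 7*x + 3)/(2*(2*x^3 + 5*x^2 - 36*x + 36))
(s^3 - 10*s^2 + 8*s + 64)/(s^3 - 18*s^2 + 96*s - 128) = (s^2 - 2*s - 8)/(s^2 - 10*s + 16)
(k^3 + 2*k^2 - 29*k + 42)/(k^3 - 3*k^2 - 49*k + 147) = (k - 2)/(k - 7)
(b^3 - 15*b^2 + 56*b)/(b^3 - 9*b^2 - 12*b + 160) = b*(b - 7)/(b^2 - b - 20)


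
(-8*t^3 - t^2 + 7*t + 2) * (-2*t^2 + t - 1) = 16*t^5 - 6*t^4 - 7*t^3 + 4*t^2 - 5*t - 2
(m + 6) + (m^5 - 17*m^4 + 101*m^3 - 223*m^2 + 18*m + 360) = m^5 - 17*m^4 + 101*m^3 - 223*m^2 + 19*m + 366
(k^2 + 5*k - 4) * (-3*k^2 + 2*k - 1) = -3*k^4 - 13*k^3 + 21*k^2 - 13*k + 4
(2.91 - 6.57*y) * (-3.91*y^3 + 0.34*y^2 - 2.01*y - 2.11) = 25.6887*y^4 - 13.6119*y^3 + 14.1951*y^2 + 8.0136*y - 6.1401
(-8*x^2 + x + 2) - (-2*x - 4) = -8*x^2 + 3*x + 6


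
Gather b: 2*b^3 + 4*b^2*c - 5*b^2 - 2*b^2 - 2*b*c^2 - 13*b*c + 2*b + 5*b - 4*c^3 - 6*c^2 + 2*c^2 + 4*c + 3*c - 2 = 2*b^3 + b^2*(4*c - 7) + b*(-2*c^2 - 13*c + 7) - 4*c^3 - 4*c^2 + 7*c - 2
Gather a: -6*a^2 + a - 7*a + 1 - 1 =-6*a^2 - 6*a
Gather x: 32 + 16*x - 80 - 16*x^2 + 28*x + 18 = -16*x^2 + 44*x - 30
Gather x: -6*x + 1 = 1 - 6*x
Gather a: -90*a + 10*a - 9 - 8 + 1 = -80*a - 16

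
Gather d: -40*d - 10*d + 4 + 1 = 5 - 50*d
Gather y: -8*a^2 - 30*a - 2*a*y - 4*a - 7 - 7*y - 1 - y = -8*a^2 - 34*a + y*(-2*a - 8) - 8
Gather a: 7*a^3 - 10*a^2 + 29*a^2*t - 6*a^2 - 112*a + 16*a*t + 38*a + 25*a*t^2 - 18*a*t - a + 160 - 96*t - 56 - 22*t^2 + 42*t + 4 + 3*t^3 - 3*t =7*a^3 + a^2*(29*t - 16) + a*(25*t^2 - 2*t - 75) + 3*t^3 - 22*t^2 - 57*t + 108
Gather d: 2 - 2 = 0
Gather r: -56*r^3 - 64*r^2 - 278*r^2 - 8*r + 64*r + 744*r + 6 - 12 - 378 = -56*r^3 - 342*r^2 + 800*r - 384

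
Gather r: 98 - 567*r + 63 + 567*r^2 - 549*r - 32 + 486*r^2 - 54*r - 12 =1053*r^2 - 1170*r + 117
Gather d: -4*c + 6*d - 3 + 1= -4*c + 6*d - 2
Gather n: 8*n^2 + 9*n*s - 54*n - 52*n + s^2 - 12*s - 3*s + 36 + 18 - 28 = 8*n^2 + n*(9*s - 106) + s^2 - 15*s + 26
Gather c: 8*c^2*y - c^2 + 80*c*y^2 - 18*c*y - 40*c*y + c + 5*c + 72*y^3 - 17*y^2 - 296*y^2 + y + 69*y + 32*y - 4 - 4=c^2*(8*y - 1) + c*(80*y^2 - 58*y + 6) + 72*y^3 - 313*y^2 + 102*y - 8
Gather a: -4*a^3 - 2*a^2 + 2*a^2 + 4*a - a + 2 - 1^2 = -4*a^3 + 3*a + 1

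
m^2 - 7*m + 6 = (m - 6)*(m - 1)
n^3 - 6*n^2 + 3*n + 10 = (n - 5)*(n - 2)*(n + 1)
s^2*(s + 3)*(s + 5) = s^4 + 8*s^3 + 15*s^2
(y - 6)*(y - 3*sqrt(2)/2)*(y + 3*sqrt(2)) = y^3 - 6*y^2 + 3*sqrt(2)*y^2/2 - 9*sqrt(2)*y - 9*y + 54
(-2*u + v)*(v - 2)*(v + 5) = -2*u*v^2 - 6*u*v + 20*u + v^3 + 3*v^2 - 10*v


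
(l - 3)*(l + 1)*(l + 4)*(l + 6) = l^4 + 8*l^3 + l^2 - 78*l - 72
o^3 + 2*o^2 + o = o*(o + 1)^2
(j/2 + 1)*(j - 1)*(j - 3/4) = j^3/2 + j^2/8 - 11*j/8 + 3/4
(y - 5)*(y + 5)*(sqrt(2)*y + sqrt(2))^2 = 2*y^4 + 4*y^3 - 48*y^2 - 100*y - 50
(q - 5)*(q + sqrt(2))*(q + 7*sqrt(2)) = q^3 - 5*q^2 + 8*sqrt(2)*q^2 - 40*sqrt(2)*q + 14*q - 70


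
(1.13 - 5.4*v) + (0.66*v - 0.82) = 0.31 - 4.74*v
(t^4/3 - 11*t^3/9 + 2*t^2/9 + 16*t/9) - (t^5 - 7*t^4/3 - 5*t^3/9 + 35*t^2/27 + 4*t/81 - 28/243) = -t^5 + 8*t^4/3 - 2*t^3/3 - 29*t^2/27 + 140*t/81 + 28/243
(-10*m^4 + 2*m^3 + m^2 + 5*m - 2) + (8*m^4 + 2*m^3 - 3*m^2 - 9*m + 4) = -2*m^4 + 4*m^3 - 2*m^2 - 4*m + 2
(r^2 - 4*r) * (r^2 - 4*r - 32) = r^4 - 8*r^3 - 16*r^2 + 128*r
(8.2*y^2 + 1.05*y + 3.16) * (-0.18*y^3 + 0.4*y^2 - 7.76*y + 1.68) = -1.476*y^5 + 3.091*y^4 - 63.7808*y^3 + 6.892*y^2 - 22.7576*y + 5.3088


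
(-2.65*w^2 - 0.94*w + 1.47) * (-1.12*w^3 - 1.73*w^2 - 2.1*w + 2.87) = 2.968*w^5 + 5.6373*w^4 + 5.5448*w^3 - 8.1746*w^2 - 5.7848*w + 4.2189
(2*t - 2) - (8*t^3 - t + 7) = -8*t^3 + 3*t - 9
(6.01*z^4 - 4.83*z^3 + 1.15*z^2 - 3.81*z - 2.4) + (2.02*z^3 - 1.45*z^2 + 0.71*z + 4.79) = 6.01*z^4 - 2.81*z^3 - 0.3*z^2 - 3.1*z + 2.39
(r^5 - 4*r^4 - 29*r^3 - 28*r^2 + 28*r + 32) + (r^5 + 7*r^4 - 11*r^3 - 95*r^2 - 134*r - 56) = 2*r^5 + 3*r^4 - 40*r^3 - 123*r^2 - 106*r - 24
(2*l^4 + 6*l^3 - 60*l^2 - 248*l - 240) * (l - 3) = 2*l^5 - 78*l^3 - 68*l^2 + 504*l + 720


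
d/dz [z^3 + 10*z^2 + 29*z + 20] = 3*z^2 + 20*z + 29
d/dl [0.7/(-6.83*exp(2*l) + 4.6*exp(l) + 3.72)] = (9.562*exp(l) - 3.22)*exp(l)/(-6.83*exp(2*l) + 4.6*exp(l) + 3.72)^2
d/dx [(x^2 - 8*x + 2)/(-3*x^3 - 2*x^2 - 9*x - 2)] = (3*x^4 - 48*x^3 - 7*x^2 + 4*x + 34)/(9*x^6 + 12*x^5 + 58*x^4 + 48*x^3 + 89*x^2 + 36*x + 4)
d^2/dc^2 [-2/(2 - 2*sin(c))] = -(sin(c) + 2)/(sin(c) - 1)^2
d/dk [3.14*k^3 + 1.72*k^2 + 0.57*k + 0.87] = 9.42*k^2 + 3.44*k + 0.57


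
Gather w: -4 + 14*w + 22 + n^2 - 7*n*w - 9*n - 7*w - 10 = n^2 - 9*n + w*(7 - 7*n) + 8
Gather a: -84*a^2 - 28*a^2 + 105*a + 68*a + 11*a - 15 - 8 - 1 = -112*a^2 + 184*a - 24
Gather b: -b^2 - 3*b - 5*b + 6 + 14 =-b^2 - 8*b + 20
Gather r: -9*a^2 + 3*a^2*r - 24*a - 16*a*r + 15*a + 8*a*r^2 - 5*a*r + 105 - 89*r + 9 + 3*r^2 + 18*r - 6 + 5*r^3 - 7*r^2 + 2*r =-9*a^2 - 9*a + 5*r^3 + r^2*(8*a - 4) + r*(3*a^2 - 21*a - 69) + 108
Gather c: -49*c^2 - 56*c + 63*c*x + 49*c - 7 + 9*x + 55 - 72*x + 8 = -49*c^2 + c*(63*x - 7) - 63*x + 56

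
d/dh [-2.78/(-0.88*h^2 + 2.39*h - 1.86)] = (6.6442 - 4.8928*h)/(0.88*h^2 - 2.39*h + 1.86)^2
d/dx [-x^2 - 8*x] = -2*x - 8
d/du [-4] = 0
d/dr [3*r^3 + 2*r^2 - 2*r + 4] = 9*r^2 + 4*r - 2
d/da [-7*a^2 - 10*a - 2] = -14*a - 10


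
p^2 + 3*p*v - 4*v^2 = (p - v)*(p + 4*v)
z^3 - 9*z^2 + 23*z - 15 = (z - 5)*(z - 3)*(z - 1)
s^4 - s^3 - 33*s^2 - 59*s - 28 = (s - 7)*(s + 1)^2*(s + 4)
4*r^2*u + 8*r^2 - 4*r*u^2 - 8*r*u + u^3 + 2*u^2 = (-2*r + u)^2*(u + 2)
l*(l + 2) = l^2 + 2*l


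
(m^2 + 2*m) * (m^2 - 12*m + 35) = m^4 - 10*m^3 + 11*m^2 + 70*m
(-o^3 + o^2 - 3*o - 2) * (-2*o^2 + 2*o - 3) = 2*o^5 - 4*o^4 + 11*o^3 - 5*o^2 + 5*o + 6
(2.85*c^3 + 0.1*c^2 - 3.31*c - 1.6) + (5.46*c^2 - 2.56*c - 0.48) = 2.85*c^3 + 5.56*c^2 - 5.87*c - 2.08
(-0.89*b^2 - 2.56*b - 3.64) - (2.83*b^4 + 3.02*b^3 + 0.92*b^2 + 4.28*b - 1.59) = -2.83*b^4 - 3.02*b^3 - 1.81*b^2 - 6.84*b - 2.05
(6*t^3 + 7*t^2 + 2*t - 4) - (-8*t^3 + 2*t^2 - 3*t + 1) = 14*t^3 + 5*t^2 + 5*t - 5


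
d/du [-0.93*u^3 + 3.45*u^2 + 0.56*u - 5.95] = -2.79*u^2 + 6.9*u + 0.56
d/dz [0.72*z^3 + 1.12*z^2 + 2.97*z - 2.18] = 2.16*z^2 + 2.24*z + 2.97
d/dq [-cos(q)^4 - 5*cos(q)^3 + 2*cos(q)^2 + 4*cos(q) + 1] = (-4*sin(q)^2*cos(q) - 15*sin(q)^2 + 11)*sin(q)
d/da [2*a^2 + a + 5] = 4*a + 1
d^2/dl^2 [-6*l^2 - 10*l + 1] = -12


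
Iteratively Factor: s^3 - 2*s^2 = (s - 2)*(s^2) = s*(s - 2)*(s)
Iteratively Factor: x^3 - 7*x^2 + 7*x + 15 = (x + 1)*(x^2 - 8*x + 15) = (x - 3)*(x + 1)*(x - 5)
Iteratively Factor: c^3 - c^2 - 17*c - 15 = (c + 3)*(c^2 - 4*c - 5) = (c + 1)*(c + 3)*(c - 5)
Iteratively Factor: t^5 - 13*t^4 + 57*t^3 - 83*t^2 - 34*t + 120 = (t - 3)*(t^4 - 10*t^3 + 27*t^2 - 2*t - 40) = (t - 5)*(t - 3)*(t^3 - 5*t^2 + 2*t + 8) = (t - 5)*(t - 3)*(t - 2)*(t^2 - 3*t - 4) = (t - 5)*(t - 3)*(t - 2)*(t + 1)*(t - 4)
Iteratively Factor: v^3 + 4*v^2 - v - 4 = (v + 1)*(v^2 + 3*v - 4) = (v - 1)*(v + 1)*(v + 4)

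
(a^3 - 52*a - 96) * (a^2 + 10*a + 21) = a^5 + 10*a^4 - 31*a^3 - 616*a^2 - 2052*a - 2016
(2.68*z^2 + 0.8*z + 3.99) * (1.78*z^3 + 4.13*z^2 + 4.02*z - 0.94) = 4.7704*z^5 + 12.4924*z^4 + 21.1798*z^3 + 17.1755*z^2 + 15.2878*z - 3.7506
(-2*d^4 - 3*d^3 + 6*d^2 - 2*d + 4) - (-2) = -2*d^4 - 3*d^3 + 6*d^2 - 2*d + 6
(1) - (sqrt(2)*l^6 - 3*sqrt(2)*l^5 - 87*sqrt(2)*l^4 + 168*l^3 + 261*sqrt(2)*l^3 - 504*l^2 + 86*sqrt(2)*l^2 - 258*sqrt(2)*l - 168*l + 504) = -sqrt(2)*l^6 + 3*sqrt(2)*l^5 + 87*sqrt(2)*l^4 - 261*sqrt(2)*l^3 - 168*l^3 - 86*sqrt(2)*l^2 + 504*l^2 + 168*l + 258*sqrt(2)*l - 503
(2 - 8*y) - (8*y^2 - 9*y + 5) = -8*y^2 + y - 3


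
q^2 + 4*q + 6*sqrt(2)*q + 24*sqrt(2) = (q + 4)*(q + 6*sqrt(2))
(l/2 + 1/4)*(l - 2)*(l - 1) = l^3/2 - 5*l^2/4 + l/4 + 1/2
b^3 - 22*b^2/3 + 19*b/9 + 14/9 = (b - 7)*(b - 2/3)*(b + 1/3)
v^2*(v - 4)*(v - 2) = v^4 - 6*v^3 + 8*v^2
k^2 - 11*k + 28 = (k - 7)*(k - 4)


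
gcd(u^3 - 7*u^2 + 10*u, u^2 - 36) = 1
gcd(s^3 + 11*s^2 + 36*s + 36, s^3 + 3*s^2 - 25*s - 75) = s + 3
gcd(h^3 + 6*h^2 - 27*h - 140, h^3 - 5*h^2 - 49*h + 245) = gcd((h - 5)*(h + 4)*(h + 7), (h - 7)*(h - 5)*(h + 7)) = h^2 + 2*h - 35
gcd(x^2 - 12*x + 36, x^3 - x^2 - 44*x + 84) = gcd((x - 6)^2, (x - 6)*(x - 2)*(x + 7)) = x - 6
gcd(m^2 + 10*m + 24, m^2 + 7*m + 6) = m + 6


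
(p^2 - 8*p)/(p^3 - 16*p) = (p - 8)/(p^2 - 16)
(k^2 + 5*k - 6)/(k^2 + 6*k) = (k - 1)/k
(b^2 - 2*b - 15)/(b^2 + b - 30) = (b + 3)/(b + 6)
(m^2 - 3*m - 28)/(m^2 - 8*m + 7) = (m + 4)/(m - 1)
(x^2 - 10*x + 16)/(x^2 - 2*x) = (x - 8)/x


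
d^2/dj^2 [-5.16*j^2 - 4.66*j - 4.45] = -10.3200000000000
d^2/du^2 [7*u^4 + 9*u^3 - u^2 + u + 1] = 84*u^2 + 54*u - 2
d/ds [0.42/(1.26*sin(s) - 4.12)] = -0.5292*cos(s)/(1.26*sin(s) - 4.12)^2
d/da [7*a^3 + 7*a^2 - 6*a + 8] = 21*a^2 + 14*a - 6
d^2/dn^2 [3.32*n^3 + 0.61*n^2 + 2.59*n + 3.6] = 19.92*n + 1.22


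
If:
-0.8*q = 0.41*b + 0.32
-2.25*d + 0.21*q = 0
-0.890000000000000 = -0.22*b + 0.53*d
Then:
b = 3.55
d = -0.21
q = -2.22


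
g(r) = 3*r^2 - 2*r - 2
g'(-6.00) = -38.00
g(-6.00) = 118.00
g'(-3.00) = -20.00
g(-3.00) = 31.00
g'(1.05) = 4.30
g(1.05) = -0.79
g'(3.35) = 18.10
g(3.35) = 24.97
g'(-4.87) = -31.22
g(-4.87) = 78.89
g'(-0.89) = -7.34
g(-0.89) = 2.16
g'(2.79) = 14.74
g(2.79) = 15.77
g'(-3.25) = -21.50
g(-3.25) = 36.19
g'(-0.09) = -2.54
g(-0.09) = -1.80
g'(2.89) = 15.34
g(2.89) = 17.28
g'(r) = 6*r - 2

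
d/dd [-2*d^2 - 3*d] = -4*d - 3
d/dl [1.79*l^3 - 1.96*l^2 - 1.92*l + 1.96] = 5.37*l^2 - 3.92*l - 1.92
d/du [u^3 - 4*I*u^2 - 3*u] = 3*u^2 - 8*I*u - 3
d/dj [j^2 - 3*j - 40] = 2*j - 3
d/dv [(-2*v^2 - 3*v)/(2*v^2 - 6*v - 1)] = (18*v^2 + 4*v + 3)/(4*v^4 - 24*v^3 + 32*v^2 + 12*v + 1)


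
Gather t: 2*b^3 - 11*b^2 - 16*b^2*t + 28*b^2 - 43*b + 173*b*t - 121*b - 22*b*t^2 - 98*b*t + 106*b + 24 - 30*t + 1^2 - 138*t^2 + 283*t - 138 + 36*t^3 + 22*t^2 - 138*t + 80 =2*b^3 + 17*b^2 - 58*b + 36*t^3 + t^2*(-22*b - 116) + t*(-16*b^2 + 75*b + 115) - 33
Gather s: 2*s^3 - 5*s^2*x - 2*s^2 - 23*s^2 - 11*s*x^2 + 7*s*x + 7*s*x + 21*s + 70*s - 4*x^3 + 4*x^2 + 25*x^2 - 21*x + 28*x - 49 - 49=2*s^3 + s^2*(-5*x - 25) + s*(-11*x^2 + 14*x + 91) - 4*x^3 + 29*x^2 + 7*x - 98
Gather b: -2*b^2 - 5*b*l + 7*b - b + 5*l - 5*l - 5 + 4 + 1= -2*b^2 + b*(6 - 5*l)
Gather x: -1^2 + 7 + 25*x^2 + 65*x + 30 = 25*x^2 + 65*x + 36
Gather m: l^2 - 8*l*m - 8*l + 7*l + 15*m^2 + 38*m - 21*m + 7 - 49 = l^2 - l + 15*m^2 + m*(17 - 8*l) - 42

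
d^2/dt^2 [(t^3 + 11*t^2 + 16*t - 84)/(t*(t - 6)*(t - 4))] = 2*(21*t^6 - 24*t^5 - 1776*t^4 + 11152*t^3 - 31248*t^2 + 60480*t - 48384)/(t^3*(t^6 - 30*t^5 + 372*t^4 - 2440*t^3 + 8928*t^2 - 17280*t + 13824))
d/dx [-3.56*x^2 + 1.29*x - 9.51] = 1.29 - 7.12*x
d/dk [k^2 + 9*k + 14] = 2*k + 9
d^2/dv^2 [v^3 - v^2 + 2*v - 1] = 6*v - 2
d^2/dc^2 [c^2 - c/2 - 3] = 2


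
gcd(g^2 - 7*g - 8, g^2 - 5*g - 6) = g + 1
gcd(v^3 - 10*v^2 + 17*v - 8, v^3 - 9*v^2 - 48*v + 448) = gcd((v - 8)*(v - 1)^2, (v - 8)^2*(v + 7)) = v - 8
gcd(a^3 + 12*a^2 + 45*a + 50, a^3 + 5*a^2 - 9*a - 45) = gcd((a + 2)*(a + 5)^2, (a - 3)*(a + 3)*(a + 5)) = a + 5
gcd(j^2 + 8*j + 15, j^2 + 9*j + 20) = j + 5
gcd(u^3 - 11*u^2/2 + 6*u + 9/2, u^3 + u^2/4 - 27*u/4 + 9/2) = 1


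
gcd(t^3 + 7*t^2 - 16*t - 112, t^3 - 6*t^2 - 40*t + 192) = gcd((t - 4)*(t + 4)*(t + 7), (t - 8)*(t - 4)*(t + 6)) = t - 4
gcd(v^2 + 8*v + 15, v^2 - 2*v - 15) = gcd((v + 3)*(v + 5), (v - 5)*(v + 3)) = v + 3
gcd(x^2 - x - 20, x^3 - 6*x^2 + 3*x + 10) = x - 5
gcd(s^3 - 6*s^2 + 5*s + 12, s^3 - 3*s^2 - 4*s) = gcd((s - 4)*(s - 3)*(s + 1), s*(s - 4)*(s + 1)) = s^2 - 3*s - 4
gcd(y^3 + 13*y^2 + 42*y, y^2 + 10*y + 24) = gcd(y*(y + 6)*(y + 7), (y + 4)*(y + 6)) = y + 6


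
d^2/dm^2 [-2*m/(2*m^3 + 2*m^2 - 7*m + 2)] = 4*(-m*(6*m^2 + 4*m - 7)^2 + (6*m^2 + 2*m*(3*m + 1) + 4*m - 7)*(2*m^3 + 2*m^2 - 7*m + 2))/(2*m^3 + 2*m^2 - 7*m + 2)^3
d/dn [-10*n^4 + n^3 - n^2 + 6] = n*(-40*n^2 + 3*n - 2)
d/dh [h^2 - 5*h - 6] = 2*h - 5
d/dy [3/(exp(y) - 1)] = -3/(4*sinh(y/2)^2)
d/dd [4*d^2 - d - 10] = 8*d - 1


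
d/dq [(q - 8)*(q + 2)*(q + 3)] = 3*q^2 - 6*q - 34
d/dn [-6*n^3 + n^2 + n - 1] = -18*n^2 + 2*n + 1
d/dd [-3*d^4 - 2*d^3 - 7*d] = -12*d^3 - 6*d^2 - 7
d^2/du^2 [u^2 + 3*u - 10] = 2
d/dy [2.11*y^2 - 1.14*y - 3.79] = 4.22*y - 1.14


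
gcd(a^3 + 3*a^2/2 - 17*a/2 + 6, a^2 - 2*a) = 1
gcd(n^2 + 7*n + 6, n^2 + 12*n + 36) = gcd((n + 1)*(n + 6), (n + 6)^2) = n + 6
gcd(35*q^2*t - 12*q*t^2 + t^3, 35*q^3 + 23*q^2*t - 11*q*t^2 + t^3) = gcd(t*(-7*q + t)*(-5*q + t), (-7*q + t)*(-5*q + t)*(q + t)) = 35*q^2 - 12*q*t + t^2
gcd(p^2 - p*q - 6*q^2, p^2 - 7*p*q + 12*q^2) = p - 3*q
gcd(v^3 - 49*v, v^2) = v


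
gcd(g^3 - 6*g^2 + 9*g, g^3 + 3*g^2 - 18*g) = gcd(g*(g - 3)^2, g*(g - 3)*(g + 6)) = g^2 - 3*g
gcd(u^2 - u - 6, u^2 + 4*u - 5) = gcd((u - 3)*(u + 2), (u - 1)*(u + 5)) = 1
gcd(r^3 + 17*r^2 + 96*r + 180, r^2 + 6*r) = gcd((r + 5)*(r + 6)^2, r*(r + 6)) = r + 6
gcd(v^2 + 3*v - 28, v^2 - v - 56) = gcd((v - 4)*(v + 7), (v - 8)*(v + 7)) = v + 7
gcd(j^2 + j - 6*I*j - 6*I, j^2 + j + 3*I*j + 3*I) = j + 1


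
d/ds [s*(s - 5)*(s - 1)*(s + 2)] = 4*s^3 - 12*s^2 - 14*s + 10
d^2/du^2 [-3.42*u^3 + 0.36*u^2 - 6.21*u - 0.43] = 0.72 - 20.52*u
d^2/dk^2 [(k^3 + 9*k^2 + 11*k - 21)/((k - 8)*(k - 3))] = 6*(69*k^3 - 501*k^2 + 543*k + 2017)/(k^6 - 33*k^5 + 435*k^4 - 2915*k^3 + 10440*k^2 - 19008*k + 13824)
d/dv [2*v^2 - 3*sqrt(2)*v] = 4*v - 3*sqrt(2)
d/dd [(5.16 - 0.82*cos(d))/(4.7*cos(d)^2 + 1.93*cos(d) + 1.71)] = (-3.854*cos(d)^2 + 48.504*cos(d) + 11.361)*sin(d)/(22.09*cos(d)^4 + 18.142*cos(d)^3 + 19.7989*cos(d)^2 + 6.6006*cos(d) + 2.9241)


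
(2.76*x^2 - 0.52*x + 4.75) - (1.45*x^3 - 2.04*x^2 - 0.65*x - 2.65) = -1.45*x^3 + 4.8*x^2 + 0.13*x + 7.4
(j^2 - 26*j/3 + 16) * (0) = 0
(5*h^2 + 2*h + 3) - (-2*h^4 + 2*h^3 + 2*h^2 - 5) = 2*h^4 - 2*h^3 + 3*h^2 + 2*h + 8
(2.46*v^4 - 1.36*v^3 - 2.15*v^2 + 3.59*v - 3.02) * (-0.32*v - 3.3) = -0.7872*v^5 - 7.6828*v^4 + 5.176*v^3 + 5.9462*v^2 - 10.8806*v + 9.966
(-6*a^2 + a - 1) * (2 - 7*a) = 42*a^3 - 19*a^2 + 9*a - 2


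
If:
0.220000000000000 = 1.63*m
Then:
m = 0.13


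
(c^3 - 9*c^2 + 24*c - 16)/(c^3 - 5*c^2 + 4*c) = (c - 4)/c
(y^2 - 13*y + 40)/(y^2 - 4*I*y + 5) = (y^2 - 13*y + 40)/(y^2 - 4*I*y + 5)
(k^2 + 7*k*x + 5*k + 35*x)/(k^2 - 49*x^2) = (-k - 5)/(-k + 7*x)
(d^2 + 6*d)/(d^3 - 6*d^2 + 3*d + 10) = d*(d + 6)/(d^3 - 6*d^2 + 3*d + 10)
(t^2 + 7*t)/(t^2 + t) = (t + 7)/(t + 1)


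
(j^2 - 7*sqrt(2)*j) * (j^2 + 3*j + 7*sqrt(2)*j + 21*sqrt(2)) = j^4 + 3*j^3 - 98*j^2 - 294*j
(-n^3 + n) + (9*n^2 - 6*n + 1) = -n^3 + 9*n^2 - 5*n + 1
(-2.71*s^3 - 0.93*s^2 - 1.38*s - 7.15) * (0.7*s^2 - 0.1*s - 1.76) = -1.897*s^5 - 0.38*s^4 + 3.8966*s^3 - 3.2302*s^2 + 3.1438*s + 12.584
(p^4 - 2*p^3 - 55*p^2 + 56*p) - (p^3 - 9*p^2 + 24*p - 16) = p^4 - 3*p^3 - 46*p^2 + 32*p + 16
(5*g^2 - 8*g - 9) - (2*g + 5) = 5*g^2 - 10*g - 14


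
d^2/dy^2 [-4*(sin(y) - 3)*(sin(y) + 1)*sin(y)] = -36*sin(y)*cos(y)^2 + 32*cos(y)^2 - 16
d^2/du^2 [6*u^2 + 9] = 12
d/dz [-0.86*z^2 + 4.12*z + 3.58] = 4.12 - 1.72*z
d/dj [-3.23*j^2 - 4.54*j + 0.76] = -6.46*j - 4.54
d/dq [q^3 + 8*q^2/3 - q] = 3*q^2 + 16*q/3 - 1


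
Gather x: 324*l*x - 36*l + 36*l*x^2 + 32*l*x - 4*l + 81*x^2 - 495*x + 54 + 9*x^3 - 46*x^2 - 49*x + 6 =-40*l + 9*x^3 + x^2*(36*l + 35) + x*(356*l - 544) + 60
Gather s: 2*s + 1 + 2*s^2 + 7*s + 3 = 2*s^2 + 9*s + 4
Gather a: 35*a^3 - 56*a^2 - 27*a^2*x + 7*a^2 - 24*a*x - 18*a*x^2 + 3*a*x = 35*a^3 + a^2*(-27*x - 49) + a*(-18*x^2 - 21*x)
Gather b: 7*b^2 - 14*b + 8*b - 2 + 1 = 7*b^2 - 6*b - 1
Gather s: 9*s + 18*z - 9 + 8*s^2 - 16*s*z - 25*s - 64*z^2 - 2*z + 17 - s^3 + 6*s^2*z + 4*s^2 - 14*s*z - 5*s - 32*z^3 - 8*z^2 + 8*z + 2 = -s^3 + s^2*(6*z + 12) + s*(-30*z - 21) - 32*z^3 - 72*z^2 + 24*z + 10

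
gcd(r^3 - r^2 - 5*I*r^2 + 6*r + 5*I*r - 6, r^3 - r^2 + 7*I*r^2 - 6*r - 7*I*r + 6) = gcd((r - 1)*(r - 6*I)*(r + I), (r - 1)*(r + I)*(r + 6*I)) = r^2 + r*(-1 + I) - I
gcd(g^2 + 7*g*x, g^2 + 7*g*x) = g^2 + 7*g*x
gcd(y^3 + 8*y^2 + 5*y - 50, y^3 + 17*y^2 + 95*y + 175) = y^2 + 10*y + 25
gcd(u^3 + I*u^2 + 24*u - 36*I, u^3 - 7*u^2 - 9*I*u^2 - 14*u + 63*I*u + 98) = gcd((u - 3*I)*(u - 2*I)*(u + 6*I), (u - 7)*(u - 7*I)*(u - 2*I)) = u - 2*I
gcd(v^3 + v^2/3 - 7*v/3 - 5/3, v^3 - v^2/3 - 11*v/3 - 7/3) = v^2 + 2*v + 1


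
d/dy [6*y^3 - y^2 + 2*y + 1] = 18*y^2 - 2*y + 2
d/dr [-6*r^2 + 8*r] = 8 - 12*r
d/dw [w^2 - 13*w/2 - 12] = 2*w - 13/2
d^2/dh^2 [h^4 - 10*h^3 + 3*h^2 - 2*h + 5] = 12*h^2 - 60*h + 6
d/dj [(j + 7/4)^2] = 2*j + 7/2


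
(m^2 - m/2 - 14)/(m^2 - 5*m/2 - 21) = (m - 4)/(m - 6)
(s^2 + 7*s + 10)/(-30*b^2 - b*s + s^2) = (s^2 + 7*s + 10)/(-30*b^2 - b*s + s^2)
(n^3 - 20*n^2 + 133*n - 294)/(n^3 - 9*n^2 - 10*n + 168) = (n - 7)/(n + 4)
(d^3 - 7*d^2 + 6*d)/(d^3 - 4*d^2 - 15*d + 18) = d/(d + 3)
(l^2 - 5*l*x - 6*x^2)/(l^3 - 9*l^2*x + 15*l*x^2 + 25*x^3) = (l - 6*x)/(l^2 - 10*l*x + 25*x^2)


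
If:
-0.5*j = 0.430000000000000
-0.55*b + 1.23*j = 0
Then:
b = -1.92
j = -0.86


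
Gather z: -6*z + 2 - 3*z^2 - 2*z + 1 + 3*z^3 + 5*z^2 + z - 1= 3*z^3 + 2*z^2 - 7*z + 2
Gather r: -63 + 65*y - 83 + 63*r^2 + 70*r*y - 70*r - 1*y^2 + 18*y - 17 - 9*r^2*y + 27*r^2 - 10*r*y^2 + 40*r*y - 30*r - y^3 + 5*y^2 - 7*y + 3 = r^2*(90 - 9*y) + r*(-10*y^2 + 110*y - 100) - y^3 + 4*y^2 + 76*y - 160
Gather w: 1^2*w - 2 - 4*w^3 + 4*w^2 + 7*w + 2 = -4*w^3 + 4*w^2 + 8*w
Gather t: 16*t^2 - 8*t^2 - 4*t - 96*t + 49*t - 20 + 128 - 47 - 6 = 8*t^2 - 51*t + 55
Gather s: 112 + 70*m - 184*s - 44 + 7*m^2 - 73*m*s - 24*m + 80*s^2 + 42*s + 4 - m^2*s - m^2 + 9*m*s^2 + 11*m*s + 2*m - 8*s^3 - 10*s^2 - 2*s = 6*m^2 + 48*m - 8*s^3 + s^2*(9*m + 70) + s*(-m^2 - 62*m - 144) + 72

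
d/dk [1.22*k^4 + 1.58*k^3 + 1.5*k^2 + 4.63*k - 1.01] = 4.88*k^3 + 4.74*k^2 + 3.0*k + 4.63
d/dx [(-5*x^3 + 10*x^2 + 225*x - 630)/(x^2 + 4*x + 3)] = 5*(-x^4 - 8*x^3 - 46*x^2 + 264*x + 639)/(x^4 + 8*x^3 + 22*x^2 + 24*x + 9)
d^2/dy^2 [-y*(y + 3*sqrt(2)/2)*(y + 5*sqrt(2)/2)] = -6*y - 8*sqrt(2)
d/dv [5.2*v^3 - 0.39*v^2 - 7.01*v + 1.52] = 15.6*v^2 - 0.78*v - 7.01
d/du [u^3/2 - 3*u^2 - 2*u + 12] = 3*u^2/2 - 6*u - 2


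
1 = 1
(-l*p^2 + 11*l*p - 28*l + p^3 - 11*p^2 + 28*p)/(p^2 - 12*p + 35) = (-l*p + 4*l + p^2 - 4*p)/(p - 5)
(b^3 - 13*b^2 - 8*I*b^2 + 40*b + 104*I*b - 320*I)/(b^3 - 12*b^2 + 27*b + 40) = (b - 8*I)/(b + 1)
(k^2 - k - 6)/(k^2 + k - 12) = (k + 2)/(k + 4)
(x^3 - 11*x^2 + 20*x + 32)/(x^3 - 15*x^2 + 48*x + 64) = (x - 4)/(x - 8)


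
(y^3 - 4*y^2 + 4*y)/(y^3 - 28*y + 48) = y*(y - 2)/(y^2 + 2*y - 24)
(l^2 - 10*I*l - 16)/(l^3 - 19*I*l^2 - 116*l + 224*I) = (l - 2*I)/(l^2 - 11*I*l - 28)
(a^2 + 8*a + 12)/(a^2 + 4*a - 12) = (a + 2)/(a - 2)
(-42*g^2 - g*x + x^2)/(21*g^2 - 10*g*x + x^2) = (6*g + x)/(-3*g + x)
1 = 1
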